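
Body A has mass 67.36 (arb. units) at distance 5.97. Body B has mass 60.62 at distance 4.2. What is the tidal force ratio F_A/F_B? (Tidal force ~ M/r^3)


Ratio = (M1/r1^3) / (M2/r2^3) = (67.36/5.97^3) / (60.62/4.2^3) = 0.3869

0.3869


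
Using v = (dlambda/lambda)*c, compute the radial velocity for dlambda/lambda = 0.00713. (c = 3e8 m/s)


v = (dlambda/lambda) * c = 0.00713 * 3e8 = 2.139e+06

2.139e+06 m/s


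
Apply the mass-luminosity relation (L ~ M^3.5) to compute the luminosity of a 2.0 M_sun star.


L/L_sun = (M/M_sun)^3.5 = 2.0^3.5 = 11.3137

11.3137 L_sun


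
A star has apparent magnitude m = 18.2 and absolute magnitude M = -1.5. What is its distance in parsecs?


d = 10^((m - M + 5)/5) = 10^((18.2 - -1.5 + 5)/5) = 87096.359

87096.359 pc


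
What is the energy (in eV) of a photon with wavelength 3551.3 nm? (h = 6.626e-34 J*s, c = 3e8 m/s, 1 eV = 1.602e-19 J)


E = hc/lambda = 6.626e-34 * 3e8 / 3.551e-06 = 5.597e-20 J = 0.3494 eV

0.3494 eV


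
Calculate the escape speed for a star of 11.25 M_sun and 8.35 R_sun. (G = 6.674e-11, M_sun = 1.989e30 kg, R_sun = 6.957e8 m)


M = 11.25 * 1.989e30 kg = 2.237625e+31 kg; R = 8.35 * 6.957e8 m = 5.809095e+09 m. v_esc = sqrt(2GM/R) = sqrt(2 * 6.674e-11 * 2.237625e+31 / 5.809095e+09) = 717046.8171

717046.8171 m/s


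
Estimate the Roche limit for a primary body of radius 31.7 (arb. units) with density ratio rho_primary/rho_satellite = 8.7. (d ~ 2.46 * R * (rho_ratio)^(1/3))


d_Roche = 2.46 * 31.7 * 8.7^(1/3) = 160.3864

160.3864


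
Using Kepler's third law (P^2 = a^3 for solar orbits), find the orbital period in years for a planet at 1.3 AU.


P = a^(3/2) = 1.3^1.5 = 1.4822

1.4822 years


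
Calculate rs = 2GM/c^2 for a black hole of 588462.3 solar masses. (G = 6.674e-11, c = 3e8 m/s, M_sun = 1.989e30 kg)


M = 588462.3 * 1.989e30 kg = 1.170451515e+36 kg. rs = 2GM/c^2 = 2 * 6.674e-11 * 1.170451515e+36 / (3e8)^2 = 1.736e+09

1.736e+09 m


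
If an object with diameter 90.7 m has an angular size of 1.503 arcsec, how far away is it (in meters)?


D = size / theta_rad, theta_rad = 1.503 * pi/(180*3600) = 7.287e-06, D = 1.245e+07

1.245e+07 m


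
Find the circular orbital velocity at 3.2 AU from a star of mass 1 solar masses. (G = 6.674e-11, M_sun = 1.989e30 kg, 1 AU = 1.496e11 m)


v = sqrt(GM/r) = sqrt(6.674e-11 * 1.989e+30 / 4.787e+11) = 16652.1267

16652.1267 m/s


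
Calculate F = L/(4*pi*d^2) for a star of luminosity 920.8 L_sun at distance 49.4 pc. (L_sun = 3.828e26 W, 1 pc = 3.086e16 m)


F = L / (4*pi*d^2) = 3.525e+29 / (4*pi*(1.524e+18)^2) = 1.207e-08

1.207e-08 W/m^2


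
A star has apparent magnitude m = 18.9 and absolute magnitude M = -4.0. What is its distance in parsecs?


d = 10^((m - M + 5)/5) = 10^((18.9 - -4.0 + 5)/5) = 380189.3963

380189.3963 pc


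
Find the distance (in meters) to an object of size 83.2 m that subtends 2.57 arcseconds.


D = size / theta_rad, theta_rad = 2.57 * pi/(180*3600) = 1.246e-05, D = 6.678e+06

6.678e+06 m


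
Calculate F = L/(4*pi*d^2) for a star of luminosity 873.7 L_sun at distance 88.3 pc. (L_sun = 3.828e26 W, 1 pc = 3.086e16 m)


F = L / (4*pi*d^2) = 3.345e+29 / (4*pi*(2.725e+18)^2) = 3.584e-09

3.584e-09 W/m^2


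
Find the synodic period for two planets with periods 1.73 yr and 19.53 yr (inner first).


1/P_syn = |1/P1 - 1/P2| = |1/1.73 - 1/19.53| => P_syn = 1.8981

1.8981 years


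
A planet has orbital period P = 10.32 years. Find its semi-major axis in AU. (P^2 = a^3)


a = P^(2/3) = 10.32^(2/3) = 4.7401

4.7401 AU


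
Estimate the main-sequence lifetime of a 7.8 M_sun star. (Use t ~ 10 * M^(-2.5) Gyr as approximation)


t = 10 * M^(-2.5) = 10 * 7.8^(-2.5) = 0.0589

0.0589 Gyr


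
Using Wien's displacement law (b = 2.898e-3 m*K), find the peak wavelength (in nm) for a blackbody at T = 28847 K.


lam_max = b / T = 2.898e-3 / 28847 = 1.005e-07 m = 100.4611 nm

100.4611 nm


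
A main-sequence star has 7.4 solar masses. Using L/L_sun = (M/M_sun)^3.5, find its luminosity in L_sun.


L/L_sun = (M/M_sun)^3.5 = 7.4^3.5 = 1102.3285

1102.3285 L_sun


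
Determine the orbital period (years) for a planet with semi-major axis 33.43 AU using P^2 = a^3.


P = a^(3/2) = 33.43^1.5 = 193.2879

193.2879 years


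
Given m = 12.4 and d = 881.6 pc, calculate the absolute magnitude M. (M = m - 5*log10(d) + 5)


M = m - 5*log10(d) + 5 = 12.4 - 5*log10(881.6) + 5 = 2.6736

2.6736


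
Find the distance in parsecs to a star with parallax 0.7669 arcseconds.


d = 1/p = 1/0.7669 = 1.304

1.304 pc


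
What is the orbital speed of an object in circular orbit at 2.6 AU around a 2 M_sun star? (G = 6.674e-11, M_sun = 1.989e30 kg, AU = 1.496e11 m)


v = sqrt(GM/r) = sqrt(6.674e-11 * 3.978e+30 / 3.890e+11) = 26126.0059

26126.0059 m/s


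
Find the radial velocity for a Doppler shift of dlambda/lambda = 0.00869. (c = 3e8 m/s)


v = (dlambda/lambda) * c = 0.00869 * 3e8 = 2.607e+06

2.607e+06 m/s


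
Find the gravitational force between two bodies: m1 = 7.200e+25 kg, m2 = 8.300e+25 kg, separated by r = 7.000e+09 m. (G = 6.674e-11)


F = G*m1*m2/r^2 = 6.674e-11 * 7.200e+25 * 8.300e+25 / (7.000e+09)^2 = 6.674e-11 * 5.976e+51 / 4.900e+19 = 8.140e+21

8.140e+21 N


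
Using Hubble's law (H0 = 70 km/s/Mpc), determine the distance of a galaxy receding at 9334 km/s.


d = v / H0 = 9334 / 70 = 133.3429

133.3429 Mpc


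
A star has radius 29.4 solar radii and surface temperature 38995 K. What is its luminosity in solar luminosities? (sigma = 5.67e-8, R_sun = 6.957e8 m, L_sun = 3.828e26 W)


R = 29.4 * 6.957e8 m = 2.045358e+10 m. L = 4*pi*R^2*sigma*T^4 = 4*pi*(2.045358e+10)^2 * 5.67e-8 * 38995^4 = 6.89234946e+32 W. L/L_sun = 6.89234946e+32 / 3.828e26 = 1.801e+06

1.801e+06 L_sun


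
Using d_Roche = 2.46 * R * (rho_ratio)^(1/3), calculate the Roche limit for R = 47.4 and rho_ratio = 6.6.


d_Roche = 2.46 * 47.4 * 6.6^(1/3) = 218.7232

218.7232


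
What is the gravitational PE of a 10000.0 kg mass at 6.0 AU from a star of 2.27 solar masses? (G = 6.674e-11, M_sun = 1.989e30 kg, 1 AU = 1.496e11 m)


M = 2.27 * 1.989e30 kg = 4.51503e+30 kg; r = 6.0 AU * 1.496e11 m/AU = 8.976e+11 m. U = -GM*m/r = -(6.674e-11 * 4.51503e+30 * 10000.0) / 8.976e+11 = -3.357e+12

-3.357e+12 J


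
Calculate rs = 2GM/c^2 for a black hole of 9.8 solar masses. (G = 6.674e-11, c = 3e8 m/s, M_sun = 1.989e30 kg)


M = 9.8 * 1.989e30 kg = 1.94922e+31 kg. rs = 2GM/c^2 = 2 * 6.674e-11 * 1.94922e+31 / (3e8)^2 = 28909.0984

28909.0984 m


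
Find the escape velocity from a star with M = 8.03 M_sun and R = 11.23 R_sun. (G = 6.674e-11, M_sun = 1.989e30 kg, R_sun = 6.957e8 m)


M = 8.03 * 1.989e30 kg = 1.597167e+31 kg; R = 11.23 * 6.957e8 m = 7.812711e+09 m. v_esc = sqrt(2GM/R) = sqrt(2 * 6.674e-11 * 1.597167e+31 / 7.812711e+09) = 522374.9991

522374.9991 m/s


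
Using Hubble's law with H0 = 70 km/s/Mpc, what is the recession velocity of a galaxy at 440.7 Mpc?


v = H0 * d = 70 * 440.7 = 30849.0

30849.0 km/s


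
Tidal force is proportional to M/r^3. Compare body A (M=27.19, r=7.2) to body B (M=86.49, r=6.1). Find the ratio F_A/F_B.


Ratio = (M1/r1^3) / (M2/r2^3) = (27.19/7.2^3) / (86.49/6.1^3) = 0.1912

0.1912


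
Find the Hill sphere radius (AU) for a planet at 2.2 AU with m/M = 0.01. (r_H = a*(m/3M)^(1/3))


r_H = a * (m/3M)^(1/3) = 2.2 * (0.01/3)^(1/3) = 0.3286

0.3286 AU


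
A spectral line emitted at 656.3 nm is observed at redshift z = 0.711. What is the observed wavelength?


lam_obs = lam_emit * (1 + z) = 656.3 * (1 + 0.711) = 1122.9293

1122.9293 nm


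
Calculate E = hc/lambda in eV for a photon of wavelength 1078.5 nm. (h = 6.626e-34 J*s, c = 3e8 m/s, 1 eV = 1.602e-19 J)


E = hc/lambda = 6.626e-34 * 3e8 / 1.079e-06 = 1.843e-19 J = 1.1505 eV

1.1505 eV


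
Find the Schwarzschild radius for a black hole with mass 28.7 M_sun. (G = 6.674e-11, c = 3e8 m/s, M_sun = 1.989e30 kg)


M = 28.7 * 1.989e30 kg = 5.70843e+31 kg. rs = 2GM/c^2 = 2 * 6.674e-11 * 5.70843e+31 / (3e8)^2 = 84662.3596

84662.3596 m


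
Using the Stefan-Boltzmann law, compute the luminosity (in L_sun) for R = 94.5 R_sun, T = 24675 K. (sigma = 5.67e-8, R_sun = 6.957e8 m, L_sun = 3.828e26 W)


R = 94.5 * 6.957e8 m = 6.574365e+10 m. L = 4*pi*R^2*sigma*T^4 = 4*pi*(6.574365e+10)^2 * 5.67e-8 * 24675^4 = 1.14164004e+33 W. L/L_sun = 1.14164004e+33 / 3.828e26 = 2.982e+06

2.982e+06 L_sun


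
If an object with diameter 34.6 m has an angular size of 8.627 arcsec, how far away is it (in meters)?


D = size / theta_rad, theta_rad = 8.627 * pi/(180*3600) = 4.182e-05, D = 827258.8729

827258.8729 m


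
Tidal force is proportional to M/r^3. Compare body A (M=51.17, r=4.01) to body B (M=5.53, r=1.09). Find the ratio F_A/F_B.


Ratio = (M1/r1^3) / (M2/r2^3) = (51.17/4.01^3) / (5.53/1.09^3) = 0.1858

0.1858


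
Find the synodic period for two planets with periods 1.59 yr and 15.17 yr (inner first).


1/P_syn = |1/P1 - 1/P2| = |1/1.59 - 1/15.17| => P_syn = 1.7762

1.7762 years


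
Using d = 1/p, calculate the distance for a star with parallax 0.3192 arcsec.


d = 1/p = 1/0.3192 = 3.1328

3.1328 pc


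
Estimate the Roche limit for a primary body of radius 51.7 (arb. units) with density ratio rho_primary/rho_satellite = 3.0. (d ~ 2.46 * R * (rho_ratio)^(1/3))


d_Roche = 2.46 * 51.7 * 3.0^(1/3) = 183.4282

183.4282


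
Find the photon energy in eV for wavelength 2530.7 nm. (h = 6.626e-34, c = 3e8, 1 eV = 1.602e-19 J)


E = hc/lambda = 6.626e-34 * 3e8 / 2.531e-06 = 7.855e-20 J = 0.4903 eV

0.4903 eV


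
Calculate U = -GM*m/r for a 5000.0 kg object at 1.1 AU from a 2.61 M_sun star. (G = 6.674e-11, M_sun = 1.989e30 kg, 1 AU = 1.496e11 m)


M = 2.61 * 1.989e30 kg = 5.19129e+30 kg; r = 1.1 AU * 1.496e11 m/AU = 1.6456e+11 m. U = -GM*m/r = -(6.674e-11 * 5.19129e+30 * 5000.0) / 1.6456e+11 = -1.053e+13

-1.053e+13 J


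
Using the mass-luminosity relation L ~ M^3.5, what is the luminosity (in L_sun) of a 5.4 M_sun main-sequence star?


L/L_sun = (M/M_sun)^3.5 = 5.4^3.5 = 365.9133

365.9133 L_sun


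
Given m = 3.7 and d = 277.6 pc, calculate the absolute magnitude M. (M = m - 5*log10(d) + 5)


M = m - 5*log10(d) + 5 = 3.7 - 5*log10(277.6) + 5 = -3.5171

-3.5171


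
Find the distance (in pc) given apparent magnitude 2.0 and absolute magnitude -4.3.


d = 10^((m - M + 5)/5) = 10^((2.0 - -4.3 + 5)/5) = 181.9701

181.9701 pc


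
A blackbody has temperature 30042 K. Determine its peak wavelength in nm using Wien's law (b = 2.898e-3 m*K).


lam_max = b / T = 2.898e-3 / 30042 = 9.646e-08 m = 96.4649 nm

96.4649 nm


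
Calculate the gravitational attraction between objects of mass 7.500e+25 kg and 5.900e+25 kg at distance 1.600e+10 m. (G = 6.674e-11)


F = G*m1*m2/r^2 = 6.674e-11 * 7.500e+25 * 5.900e+25 / (1.600e+10)^2 = 6.674e-11 * 4.425e+51 / 2.560e+20 = 1.154e+21

1.154e+21 N


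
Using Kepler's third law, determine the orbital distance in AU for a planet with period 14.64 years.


a = P^(2/3) = 14.64^(2/3) = 5.9845

5.9845 AU


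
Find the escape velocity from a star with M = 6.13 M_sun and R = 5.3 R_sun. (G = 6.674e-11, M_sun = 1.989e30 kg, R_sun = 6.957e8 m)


M = 6.13 * 1.989e30 kg = 1.219257e+31 kg; R = 5.3 * 6.957e8 m = 3.68721e+09 m. v_esc = sqrt(2GM/R) = sqrt(2 * 6.674e-11 * 1.219257e+31 / 3.68721e+09) = 664365.071

664365.071 m/s


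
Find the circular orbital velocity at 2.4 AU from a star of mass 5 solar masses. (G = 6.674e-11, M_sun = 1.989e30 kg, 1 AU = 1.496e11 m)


v = sqrt(GM/r) = sqrt(6.674e-11 * 9.945e+30 / 3.590e+11) = 42995.6063

42995.6063 m/s


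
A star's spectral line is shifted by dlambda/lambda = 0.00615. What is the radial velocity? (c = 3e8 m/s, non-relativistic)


v = (dlambda/lambda) * c = 0.00615 * 3e8 = 1.845e+06

1.845e+06 m/s


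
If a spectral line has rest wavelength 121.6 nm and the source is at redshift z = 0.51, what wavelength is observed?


lam_obs = lam_emit * (1 + z) = 121.6 * (1 + 0.51) = 183.616

183.616 nm


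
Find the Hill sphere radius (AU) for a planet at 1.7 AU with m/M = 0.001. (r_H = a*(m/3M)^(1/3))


r_H = a * (m/3M)^(1/3) = 1.7 * (0.001/3)^(1/3) = 0.1179

0.1179 AU


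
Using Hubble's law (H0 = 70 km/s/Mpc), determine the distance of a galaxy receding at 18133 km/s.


d = v / H0 = 18133 / 70 = 259.0429

259.0429 Mpc


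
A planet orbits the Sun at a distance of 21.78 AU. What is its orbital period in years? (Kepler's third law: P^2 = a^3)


P = a^(3/2) = 21.78^1.5 = 101.6452

101.6452 years


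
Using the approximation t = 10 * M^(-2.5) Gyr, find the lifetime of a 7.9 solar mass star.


t = 10 * M^(-2.5) = 10 * 7.9^(-2.5) = 0.057

0.057 Gyr


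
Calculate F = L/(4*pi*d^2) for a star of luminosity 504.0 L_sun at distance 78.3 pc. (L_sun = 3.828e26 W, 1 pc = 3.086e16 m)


F = L / (4*pi*d^2) = 1.929e+29 / (4*pi*(2.416e+18)^2) = 2.630e-09

2.630e-09 W/m^2


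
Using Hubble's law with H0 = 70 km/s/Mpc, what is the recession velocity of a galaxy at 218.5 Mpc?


v = H0 * d = 70 * 218.5 = 15295.0

15295.0 km/s


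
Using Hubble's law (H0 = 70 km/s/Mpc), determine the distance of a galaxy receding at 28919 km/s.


d = v / H0 = 28919 / 70 = 413.1286

413.1286 Mpc


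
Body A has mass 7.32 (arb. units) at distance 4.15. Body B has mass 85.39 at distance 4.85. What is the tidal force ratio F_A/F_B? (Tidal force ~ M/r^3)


Ratio = (M1/r1^3) / (M2/r2^3) = (7.32/4.15^3) / (85.39/4.85^3) = 0.1368

0.1368


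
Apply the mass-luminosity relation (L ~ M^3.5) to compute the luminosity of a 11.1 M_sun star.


L/L_sun = (M/M_sun)^3.5 = 11.1^3.5 = 4556.49

4556.49 L_sun


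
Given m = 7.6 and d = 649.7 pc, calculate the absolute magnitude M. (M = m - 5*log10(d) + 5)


M = m - 5*log10(d) + 5 = 7.6 - 5*log10(649.7) + 5 = -1.4636

-1.4636


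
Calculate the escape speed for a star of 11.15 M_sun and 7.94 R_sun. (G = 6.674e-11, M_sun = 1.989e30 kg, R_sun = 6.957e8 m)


M = 11.15 * 1.989e30 kg = 2.217735e+31 kg; R = 7.94 * 6.957e8 m = 5.523858e+09 m. v_esc = sqrt(2GM/R) = sqrt(2 * 6.674e-11 * 2.217735e+31 / 5.523858e+09) = 732051.5615

732051.5615 m/s


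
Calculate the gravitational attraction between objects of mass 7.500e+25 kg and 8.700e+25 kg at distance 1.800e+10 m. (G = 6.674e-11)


F = G*m1*m2/r^2 = 6.674e-11 * 7.500e+25 * 8.700e+25 / (1.800e+10)^2 = 6.674e-11 * 6.525e+51 / 3.240e+20 = 1.344e+21

1.344e+21 N


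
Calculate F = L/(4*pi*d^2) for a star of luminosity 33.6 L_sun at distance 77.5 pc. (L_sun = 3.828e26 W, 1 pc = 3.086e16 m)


F = L / (4*pi*d^2) = 1.286e+28 / (4*pi*(2.392e+18)^2) = 1.789e-10

1.789e-10 W/m^2


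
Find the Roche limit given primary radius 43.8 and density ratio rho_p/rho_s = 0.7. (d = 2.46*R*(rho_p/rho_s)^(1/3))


d_Roche = 2.46 * 43.8 * 0.7^(1/3) = 95.6699

95.6699


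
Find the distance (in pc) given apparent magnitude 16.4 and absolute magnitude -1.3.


d = 10^((m - M + 5)/5) = 10^((16.4 - -1.3 + 5)/5) = 34673.685

34673.685 pc


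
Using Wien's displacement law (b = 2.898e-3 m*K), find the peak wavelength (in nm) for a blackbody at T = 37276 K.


lam_max = b / T = 2.898e-3 / 37276 = 7.774e-08 m = 77.7444 nm

77.7444 nm


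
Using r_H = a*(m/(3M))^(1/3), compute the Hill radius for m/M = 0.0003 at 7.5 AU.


r_H = a * (m/3M)^(1/3) = 7.5 * (0.0003/3)^(1/3) = 0.3481

0.3481 AU


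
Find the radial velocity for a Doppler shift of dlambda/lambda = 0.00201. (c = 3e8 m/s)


v = (dlambda/lambda) * c = 0.00201 * 3e8 = 603000.0

603000.0 m/s


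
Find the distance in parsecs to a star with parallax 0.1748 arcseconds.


d = 1/p = 1/0.1748 = 5.7208

5.7208 pc


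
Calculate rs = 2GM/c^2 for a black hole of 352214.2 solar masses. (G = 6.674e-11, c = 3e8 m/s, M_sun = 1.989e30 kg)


M = 352214.2 * 1.989e30 kg = 7.005540438e+35 kg. rs = 2GM/c^2 = 2 * 6.674e-11 * 7.005540438e+35 / (3e8)^2 = 1.039e+09

1.039e+09 m


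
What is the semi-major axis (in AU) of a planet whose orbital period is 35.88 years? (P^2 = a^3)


a = P^(2/3) = 35.88^(2/3) = 10.8785

10.8785 AU


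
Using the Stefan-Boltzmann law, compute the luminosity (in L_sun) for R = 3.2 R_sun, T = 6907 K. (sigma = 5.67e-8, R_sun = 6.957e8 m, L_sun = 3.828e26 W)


R = 3.2 * 6.957e8 m = 2.22624e+09 m. L = 4*pi*R^2*sigma*T^4 = 4*pi*(2.22624e+09)^2 * 5.67e-8 * 6907^4 = 8.037013731e+27 W. L/L_sun = 8.037013731e+27 / 3.828e26 = 20.9953

20.9953 L_sun


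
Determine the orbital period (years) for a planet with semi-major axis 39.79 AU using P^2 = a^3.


P = a^(3/2) = 39.79^1.5 = 250.9926

250.9926 years


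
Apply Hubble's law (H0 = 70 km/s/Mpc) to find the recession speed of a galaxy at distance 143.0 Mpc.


v = H0 * d = 70 * 143.0 = 10010.0

10010.0 km/s


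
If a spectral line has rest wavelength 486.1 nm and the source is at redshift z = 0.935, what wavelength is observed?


lam_obs = lam_emit * (1 + z) = 486.1 * (1 + 0.935) = 940.6035

940.6035 nm


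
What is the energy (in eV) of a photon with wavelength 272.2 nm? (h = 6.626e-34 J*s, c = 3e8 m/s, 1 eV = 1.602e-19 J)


E = hc/lambda = 6.626e-34 * 3e8 / 2.722e-07 = 7.303e-19 J = 4.5585 eV

4.5585 eV


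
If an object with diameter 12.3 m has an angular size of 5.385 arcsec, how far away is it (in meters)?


D = size / theta_rad, theta_rad = 5.385 * pi/(180*3600) = 2.611e-05, D = 471134.0978

471134.0978 m


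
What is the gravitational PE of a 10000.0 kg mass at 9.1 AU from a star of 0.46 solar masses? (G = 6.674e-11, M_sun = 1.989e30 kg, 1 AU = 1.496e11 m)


M = 0.46 * 1.989e30 kg = 9.1494e+29 kg; r = 9.1 AU * 1.496e11 m/AU = 1.36136e+12 m. U = -GM*m/r = -(6.674e-11 * 9.1494e+29 * 10000.0) / 1.36136e+12 = -4.485e+11

-4.485e+11 J


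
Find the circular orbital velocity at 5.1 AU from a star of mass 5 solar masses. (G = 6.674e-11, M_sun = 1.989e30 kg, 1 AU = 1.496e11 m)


v = sqrt(GM/r) = sqrt(6.674e-11 * 9.945e+30 / 7.630e+11) = 29494.7426

29494.7426 m/s


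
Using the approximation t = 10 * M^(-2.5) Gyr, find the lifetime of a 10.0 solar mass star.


t = 10 * M^(-2.5) = 10 * 10.0^(-2.5) = 0.0316

0.0316 Gyr


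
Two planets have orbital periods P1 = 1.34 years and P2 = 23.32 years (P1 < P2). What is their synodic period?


1/P_syn = |1/P1 - 1/P2| = |1/1.34 - 1/23.32| => P_syn = 1.4217

1.4217 years


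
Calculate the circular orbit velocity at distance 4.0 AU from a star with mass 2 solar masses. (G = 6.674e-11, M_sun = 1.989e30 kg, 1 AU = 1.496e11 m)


v = sqrt(GM/r) = sqrt(6.674e-11 * 3.978e+30 / 5.984e+11) = 21063.4593

21063.4593 m/s


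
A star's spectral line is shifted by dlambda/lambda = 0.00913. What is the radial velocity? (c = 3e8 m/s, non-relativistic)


v = (dlambda/lambda) * c = 0.00913 * 3e8 = 2.739e+06

2.739e+06 m/s


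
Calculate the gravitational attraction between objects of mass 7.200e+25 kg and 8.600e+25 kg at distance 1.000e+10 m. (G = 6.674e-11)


F = G*m1*m2/r^2 = 6.674e-11 * 7.200e+25 * 8.600e+25 / (1.000e+10)^2 = 6.674e-11 * 6.192e+51 / 1.000e+20 = 4.133e+21

4.133e+21 N


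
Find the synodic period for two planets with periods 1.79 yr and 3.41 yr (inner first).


1/P_syn = |1/P1 - 1/P2| = |1/1.79 - 1/3.41| => P_syn = 3.7678

3.7678 years


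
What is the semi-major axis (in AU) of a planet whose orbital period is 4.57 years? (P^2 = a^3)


a = P^(2/3) = 4.57^(2/3) = 2.7539

2.7539 AU


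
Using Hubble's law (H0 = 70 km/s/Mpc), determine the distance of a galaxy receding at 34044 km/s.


d = v / H0 = 34044 / 70 = 486.3429

486.3429 Mpc


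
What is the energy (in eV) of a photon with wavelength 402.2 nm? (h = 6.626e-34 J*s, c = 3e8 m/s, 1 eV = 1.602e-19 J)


E = hc/lambda = 6.626e-34 * 3e8 / 4.022e-07 = 4.942e-19 J = 3.0851 eV

3.0851 eV


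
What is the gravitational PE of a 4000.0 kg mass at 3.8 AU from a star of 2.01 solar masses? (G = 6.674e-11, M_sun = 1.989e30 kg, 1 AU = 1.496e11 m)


M = 2.01 * 1.989e30 kg = 3.99789e+30 kg; r = 3.8 AU * 1.496e11 m/AU = 5.6848e+11 m. U = -GM*m/r = -(6.674e-11 * 3.99789e+30 * 4000.0) / 5.6848e+11 = -1.877e+12

-1.877e+12 J


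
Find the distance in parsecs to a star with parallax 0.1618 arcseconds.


d = 1/p = 1/0.1618 = 6.1805

6.1805 pc


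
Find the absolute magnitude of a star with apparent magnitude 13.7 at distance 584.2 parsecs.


M = m - 5*log10(d) + 5 = 13.7 - 5*log10(584.2) + 5 = 4.8672

4.8672


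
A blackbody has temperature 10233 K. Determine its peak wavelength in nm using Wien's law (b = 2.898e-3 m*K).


lam_max = b / T = 2.898e-3 / 10233 = 2.832e-07 m = 283.2014 nm

283.2014 nm


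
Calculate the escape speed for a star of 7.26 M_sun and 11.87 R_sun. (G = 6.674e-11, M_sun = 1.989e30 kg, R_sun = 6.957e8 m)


M = 7.26 * 1.989e30 kg = 1.444014e+31 kg; R = 11.87 * 6.957e8 m = 8.257959e+09 m. v_esc = sqrt(2GM/R) = sqrt(2 * 6.674e-11 * 1.444014e+31 / 8.257959e+09) = 483122.6956

483122.6956 m/s


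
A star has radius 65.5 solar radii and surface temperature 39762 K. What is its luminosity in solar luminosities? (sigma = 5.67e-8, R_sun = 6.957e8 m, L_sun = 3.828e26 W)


R = 65.5 * 6.957e8 m = 4.556835e+10 m. L = 4*pi*R^2*sigma*T^4 = 4*pi*(4.556835e+10)^2 * 5.67e-8 * 39762^4 = 3.698217195e+33 W. L/L_sun = 3.698217195e+33 / 3.828e26 = 9.661e+06

9.661e+06 L_sun


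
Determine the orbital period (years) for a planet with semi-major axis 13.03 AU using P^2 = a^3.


P = a^(3/2) = 13.03^1.5 = 47.0345

47.0345 years


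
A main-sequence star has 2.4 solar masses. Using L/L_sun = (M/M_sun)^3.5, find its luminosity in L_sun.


L/L_sun = (M/M_sun)^3.5 = 2.4^3.5 = 21.416

21.416 L_sun


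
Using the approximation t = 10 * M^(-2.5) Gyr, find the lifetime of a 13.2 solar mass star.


t = 10 * M^(-2.5) = 10 * 13.2^(-2.5) = 0.0158

0.0158 Gyr


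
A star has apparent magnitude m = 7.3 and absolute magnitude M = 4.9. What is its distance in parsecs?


d = 10^((m - M + 5)/5) = 10^((7.3 - 4.9 + 5)/5) = 30.1995

30.1995 pc


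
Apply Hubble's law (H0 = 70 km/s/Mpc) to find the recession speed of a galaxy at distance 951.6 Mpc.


v = H0 * d = 70 * 951.6 = 66612.0

66612.0 km/s


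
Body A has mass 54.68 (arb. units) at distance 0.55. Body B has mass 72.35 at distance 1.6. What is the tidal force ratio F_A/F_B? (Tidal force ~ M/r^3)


Ratio = (M1/r1^3) / (M2/r2^3) = (54.68/0.55^3) / (72.35/1.6^3) = 18.6064

18.6064


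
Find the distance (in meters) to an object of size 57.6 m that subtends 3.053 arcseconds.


D = size / theta_rad, theta_rad = 3.053 * pi/(180*3600) = 1.480e-05, D = 3.892e+06

3.892e+06 m


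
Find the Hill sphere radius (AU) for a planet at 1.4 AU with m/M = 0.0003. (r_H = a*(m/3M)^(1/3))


r_H = a * (m/3M)^(1/3) = 1.4 * (0.0003/3)^(1/3) = 0.065

0.065 AU


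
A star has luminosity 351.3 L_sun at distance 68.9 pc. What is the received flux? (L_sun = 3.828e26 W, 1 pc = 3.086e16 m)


F = L / (4*pi*d^2) = 1.345e+29 / (4*pi*(2.126e+18)^2) = 2.367e-09

2.367e-09 W/m^2


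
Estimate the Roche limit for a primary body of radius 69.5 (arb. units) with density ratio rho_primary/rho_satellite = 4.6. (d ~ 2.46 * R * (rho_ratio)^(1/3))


d_Roche = 2.46 * 69.5 * 4.6^(1/3) = 284.3408

284.3408


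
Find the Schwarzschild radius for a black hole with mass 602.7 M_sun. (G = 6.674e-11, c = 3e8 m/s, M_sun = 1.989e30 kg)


M = 602.7 * 1.989e30 kg = 1.1987703e+33 kg. rs = 2GM/c^2 = 2 * 6.674e-11 * 1.1987703e+33 / (3e8)^2 = 1.778e+06

1.778e+06 m


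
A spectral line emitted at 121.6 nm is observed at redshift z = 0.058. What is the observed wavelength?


lam_obs = lam_emit * (1 + z) = 121.6 * (1 + 0.058) = 128.6528

128.6528 nm


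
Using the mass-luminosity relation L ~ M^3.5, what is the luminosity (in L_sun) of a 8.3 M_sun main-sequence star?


L/L_sun = (M/M_sun)^3.5 = 8.3^3.5 = 1647.3024

1647.3024 L_sun


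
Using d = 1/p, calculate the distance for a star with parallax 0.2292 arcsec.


d = 1/p = 1/0.2292 = 4.363

4.363 pc


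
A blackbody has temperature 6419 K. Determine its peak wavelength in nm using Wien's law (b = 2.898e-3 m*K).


lam_max = b / T = 2.898e-3 / 6419 = 4.515e-07 m = 451.4722 nm

451.4722 nm


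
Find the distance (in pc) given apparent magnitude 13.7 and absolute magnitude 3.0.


d = 10^((m - M + 5)/5) = 10^((13.7 - 3.0 + 5)/5) = 1380.3843

1380.3843 pc


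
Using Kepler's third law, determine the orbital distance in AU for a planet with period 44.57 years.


a = P^(2/3) = 44.57^(2/3) = 12.5708

12.5708 AU


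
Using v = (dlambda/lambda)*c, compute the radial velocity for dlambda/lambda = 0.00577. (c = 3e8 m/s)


v = (dlambda/lambda) * c = 0.00577 * 3e8 = 1.731e+06

1.731e+06 m/s


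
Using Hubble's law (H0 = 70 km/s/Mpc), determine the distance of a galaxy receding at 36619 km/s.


d = v / H0 = 36619 / 70 = 523.1286

523.1286 Mpc


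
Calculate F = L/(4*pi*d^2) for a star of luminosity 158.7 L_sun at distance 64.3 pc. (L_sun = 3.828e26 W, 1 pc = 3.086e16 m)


F = L / (4*pi*d^2) = 6.075e+28 / (4*pi*(1.984e+18)^2) = 1.228e-09

1.228e-09 W/m^2


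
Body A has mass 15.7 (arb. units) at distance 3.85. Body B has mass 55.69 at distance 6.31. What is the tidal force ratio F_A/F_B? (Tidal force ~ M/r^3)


Ratio = (M1/r1^3) / (M2/r2^3) = (15.7/3.85^3) / (55.69/6.31^3) = 1.2412

1.2412


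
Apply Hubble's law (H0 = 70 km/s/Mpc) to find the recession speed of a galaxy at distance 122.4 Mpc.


v = H0 * d = 70 * 122.4 = 8568.0

8568.0 km/s


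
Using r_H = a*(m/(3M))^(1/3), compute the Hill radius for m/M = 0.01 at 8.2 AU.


r_H = a * (m/3M)^(1/3) = 8.2 * (0.01/3)^(1/3) = 1.2249

1.2249 AU


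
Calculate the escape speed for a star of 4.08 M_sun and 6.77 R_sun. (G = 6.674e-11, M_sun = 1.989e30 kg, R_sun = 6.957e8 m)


M = 4.08 * 1.989e30 kg = 8.11512e+30 kg; R = 6.77 * 6.957e8 m = 4.709889e+09 m. v_esc = sqrt(2GM/R) = sqrt(2 * 6.674e-11 * 8.11512e+30 / 4.709889e+09) = 479568.0439

479568.0439 m/s


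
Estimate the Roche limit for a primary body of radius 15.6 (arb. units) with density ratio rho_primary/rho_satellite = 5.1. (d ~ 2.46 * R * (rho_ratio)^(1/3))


d_Roche = 2.46 * 15.6 * 5.1^(1/3) = 66.0566

66.0566


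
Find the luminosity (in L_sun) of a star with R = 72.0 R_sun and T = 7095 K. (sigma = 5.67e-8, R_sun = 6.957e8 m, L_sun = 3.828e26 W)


R = 72.0 * 6.957e8 m = 5.00904e+10 m. L = 4*pi*R^2*sigma*T^4 = 4*pi*(5.00904e+10)^2 * 5.67e-8 * 7095^4 = 4.530138936e+30 W. L/L_sun = 4.530138936e+30 / 3.828e26 = 11834.2187

11834.2187 L_sun


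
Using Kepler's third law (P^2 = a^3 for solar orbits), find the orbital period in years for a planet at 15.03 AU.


P = a^(3/2) = 15.03^1.5 = 58.2691

58.2691 years


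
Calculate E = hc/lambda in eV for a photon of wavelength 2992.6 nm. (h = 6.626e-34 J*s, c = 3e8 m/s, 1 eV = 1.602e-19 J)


E = hc/lambda = 6.626e-34 * 3e8 / 2.993e-06 = 6.642e-20 J = 0.4146 eV

0.4146 eV


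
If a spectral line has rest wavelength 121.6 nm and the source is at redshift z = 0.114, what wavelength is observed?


lam_obs = lam_emit * (1 + z) = 121.6 * (1 + 0.114) = 135.4624

135.4624 nm


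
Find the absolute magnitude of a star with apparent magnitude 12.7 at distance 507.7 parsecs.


M = m - 5*log10(d) + 5 = 12.7 - 5*log10(507.7) + 5 = 4.172

4.172


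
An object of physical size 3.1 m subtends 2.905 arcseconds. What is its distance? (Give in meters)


D = size / theta_rad, theta_rad = 2.905 * pi/(180*3600) = 1.408e-05, D = 220110.4645

220110.4645 m


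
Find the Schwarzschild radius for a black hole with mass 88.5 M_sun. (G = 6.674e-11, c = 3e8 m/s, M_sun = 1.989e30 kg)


M = 88.5 * 1.989e30 kg = 1.760265e+32 kg. rs = 2GM/c^2 = 2 * 6.674e-11 * 1.760265e+32 / (3e8)^2 = 261066.858

261066.858 m


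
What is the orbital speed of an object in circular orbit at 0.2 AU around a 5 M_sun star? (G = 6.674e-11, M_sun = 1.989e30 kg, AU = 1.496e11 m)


v = sqrt(GM/r) = sqrt(6.674e-11 * 9.945e+30 / 2.992e+10) = 148941.1491

148941.1491 m/s


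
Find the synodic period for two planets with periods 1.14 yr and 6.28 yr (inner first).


1/P_syn = |1/P1 - 1/P2| = |1/1.14 - 1/6.28| => P_syn = 1.3928

1.3928 years


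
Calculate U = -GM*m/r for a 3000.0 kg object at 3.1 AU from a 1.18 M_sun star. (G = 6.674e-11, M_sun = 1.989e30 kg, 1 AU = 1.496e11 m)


M = 1.18 * 1.989e30 kg = 2.34702e+30 kg; r = 3.1 AU * 1.496e11 m/AU = 4.6376e+11 m. U = -GM*m/r = -(6.674e-11 * 2.34702e+30 * 3000.0) / 4.6376e+11 = -1.013e+12

-1.013e+12 J


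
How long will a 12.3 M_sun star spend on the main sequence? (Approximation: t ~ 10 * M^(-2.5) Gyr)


t = 10 * M^(-2.5) = 10 * 12.3^(-2.5) = 0.0188

0.0188 Gyr


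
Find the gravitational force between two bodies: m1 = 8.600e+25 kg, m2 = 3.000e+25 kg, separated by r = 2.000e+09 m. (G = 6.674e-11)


F = G*m1*m2/r^2 = 6.674e-11 * 8.600e+25 * 3.000e+25 / (2.000e+09)^2 = 6.674e-11 * 2.580e+51 / 4.000e+18 = 4.305e+22

4.305e+22 N


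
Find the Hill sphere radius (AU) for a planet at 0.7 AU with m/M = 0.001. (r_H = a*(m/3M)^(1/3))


r_H = a * (m/3M)^(1/3) = 0.7 * (0.001/3)^(1/3) = 0.0485

0.0485 AU


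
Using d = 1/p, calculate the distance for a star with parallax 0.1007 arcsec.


d = 1/p = 1/0.1007 = 9.9305

9.9305 pc


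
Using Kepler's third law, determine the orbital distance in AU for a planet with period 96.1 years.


a = P^(2/3) = 96.1^(2/3) = 20.9805

20.9805 AU


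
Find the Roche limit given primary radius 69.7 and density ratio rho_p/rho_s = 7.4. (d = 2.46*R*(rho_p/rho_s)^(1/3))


d_Roche = 2.46 * 69.7 * 7.4^(1/3) = 334.1272

334.1272


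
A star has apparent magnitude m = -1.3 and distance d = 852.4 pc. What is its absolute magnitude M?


M = m - 5*log10(d) + 5 = -1.3 - 5*log10(852.4) + 5 = -10.9532

-10.9532


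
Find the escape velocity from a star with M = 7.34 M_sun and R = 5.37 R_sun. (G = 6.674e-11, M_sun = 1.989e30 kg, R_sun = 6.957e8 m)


M = 7.34 * 1.989e30 kg = 1.459926e+31 kg; R = 5.37 * 6.957e8 m = 3.735909e+09 m. v_esc = sqrt(2GM/R) = sqrt(2 * 6.674e-11 * 1.459926e+31 / 3.735909e+09) = 722229.7535

722229.7535 m/s


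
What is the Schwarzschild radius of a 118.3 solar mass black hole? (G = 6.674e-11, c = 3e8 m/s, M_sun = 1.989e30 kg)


M = 118.3 * 1.989e30 kg = 2.352987e+32 kg. rs = 2GM/c^2 = 2 * 6.674e-11 * 2.352987e+32 / (3e8)^2 = 348974.1164

348974.1164 m


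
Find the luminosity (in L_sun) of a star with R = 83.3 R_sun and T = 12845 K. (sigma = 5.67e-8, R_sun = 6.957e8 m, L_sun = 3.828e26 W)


R = 83.3 * 6.957e8 m = 5.795181e+10 m. L = 4*pi*R^2*sigma*T^4 = 4*pi*(5.795181e+10)^2 * 5.67e-8 * 12845^4 = 6.514234179e+31 W. L/L_sun = 6.514234179e+31 / 3.828e26 = 170173.3067

170173.3067 L_sun


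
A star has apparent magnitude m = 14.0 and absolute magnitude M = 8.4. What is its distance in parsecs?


d = 10^((m - M + 5)/5) = 10^((14.0 - 8.4 + 5)/5) = 131.8257

131.8257 pc


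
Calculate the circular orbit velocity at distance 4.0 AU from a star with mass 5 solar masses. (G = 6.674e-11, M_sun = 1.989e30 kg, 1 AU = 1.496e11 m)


v = sqrt(GM/r) = sqrt(6.674e-11 * 9.945e+30 / 5.984e+11) = 33304.2534

33304.2534 m/s


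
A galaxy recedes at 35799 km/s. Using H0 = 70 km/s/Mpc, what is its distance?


d = v / H0 = 35799 / 70 = 511.4143

511.4143 Mpc


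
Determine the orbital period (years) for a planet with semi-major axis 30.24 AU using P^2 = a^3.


P = a^(3/2) = 30.24^1.5 = 166.2925

166.2925 years


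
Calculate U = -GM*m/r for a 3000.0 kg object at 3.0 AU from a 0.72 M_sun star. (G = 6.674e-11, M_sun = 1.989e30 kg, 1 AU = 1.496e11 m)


M = 0.72 * 1.989e30 kg = 1.43208e+30 kg; r = 3.0 AU * 1.496e11 m/AU = 4.488e+11 m. U = -GM*m/r = -(6.674e-11 * 1.43208e+30 * 3000.0) / 4.488e+11 = -6.389e+11

-6.389e+11 J


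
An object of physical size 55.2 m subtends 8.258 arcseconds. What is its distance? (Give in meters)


D = size / theta_rad, theta_rad = 8.258 * pi/(180*3600) = 4.004e-05, D = 1.379e+06

1.379e+06 m


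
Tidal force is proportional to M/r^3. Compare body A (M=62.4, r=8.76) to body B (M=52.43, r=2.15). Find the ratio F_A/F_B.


Ratio = (M1/r1^3) / (M2/r2^3) = (62.4/8.76^3) / (52.43/2.15^3) = 0.0176

0.0176


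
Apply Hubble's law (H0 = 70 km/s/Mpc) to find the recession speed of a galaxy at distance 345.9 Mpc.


v = H0 * d = 70 * 345.9 = 24213.0

24213.0 km/s


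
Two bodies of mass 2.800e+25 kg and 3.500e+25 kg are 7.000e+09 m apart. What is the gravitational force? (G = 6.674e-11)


F = G*m1*m2/r^2 = 6.674e-11 * 2.800e+25 * 3.500e+25 / (7.000e+09)^2 = 6.674e-11 * 9.800e+50 / 4.900e+19 = 1.335e+21

1.335e+21 N


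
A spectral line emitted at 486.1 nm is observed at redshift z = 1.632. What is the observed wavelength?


lam_obs = lam_emit * (1 + z) = 486.1 * (1 + 1.632) = 1279.4152

1279.4152 nm


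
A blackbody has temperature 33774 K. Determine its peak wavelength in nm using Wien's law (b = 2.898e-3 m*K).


lam_max = b / T = 2.898e-3 / 33774 = 8.581e-08 m = 85.8056 nm

85.8056 nm


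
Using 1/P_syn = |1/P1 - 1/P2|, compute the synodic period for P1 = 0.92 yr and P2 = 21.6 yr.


1/P_syn = |1/P1 - 1/P2| = |1/0.92 - 1/21.6| => P_syn = 0.9609

0.9609 years


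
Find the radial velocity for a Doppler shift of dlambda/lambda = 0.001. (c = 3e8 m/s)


v = (dlambda/lambda) * c = 0.001 * 3e8 = 300000.0

300000.0 m/s


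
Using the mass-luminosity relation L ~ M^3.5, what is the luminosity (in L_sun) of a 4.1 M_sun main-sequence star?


L/L_sun = (M/M_sun)^3.5 = 4.1^3.5 = 139.5544

139.5544 L_sun


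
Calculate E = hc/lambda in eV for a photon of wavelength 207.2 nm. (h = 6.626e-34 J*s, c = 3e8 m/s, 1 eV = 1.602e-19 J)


E = hc/lambda = 6.626e-34 * 3e8 / 2.072e-07 = 9.594e-19 J = 5.9885 eV

5.9885 eV


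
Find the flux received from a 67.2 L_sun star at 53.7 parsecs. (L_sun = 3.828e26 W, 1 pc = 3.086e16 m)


F = L / (4*pi*d^2) = 2.572e+28 / (4*pi*(1.657e+18)^2) = 7.454e-10

7.454e-10 W/m^2


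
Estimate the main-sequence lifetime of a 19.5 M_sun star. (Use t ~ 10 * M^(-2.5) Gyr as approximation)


t = 10 * M^(-2.5) = 10 * 19.5^(-2.5) = 0.006

0.006 Gyr


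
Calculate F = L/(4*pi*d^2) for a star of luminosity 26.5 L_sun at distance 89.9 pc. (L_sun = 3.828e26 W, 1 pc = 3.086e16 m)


F = L / (4*pi*d^2) = 1.014e+28 / (4*pi*(2.774e+18)^2) = 1.049e-10

1.049e-10 W/m^2


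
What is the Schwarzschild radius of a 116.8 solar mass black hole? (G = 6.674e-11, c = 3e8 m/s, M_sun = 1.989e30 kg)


M = 116.8 * 1.989e30 kg = 2.323152e+32 kg. rs = 2GM/c^2 = 2 * 6.674e-11 * 2.323152e+32 / (3e8)^2 = 344549.2544

344549.2544 m


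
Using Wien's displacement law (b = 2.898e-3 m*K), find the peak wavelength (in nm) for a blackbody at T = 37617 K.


lam_max = b / T = 2.898e-3 / 37617 = 7.704e-08 m = 77.0396 nm

77.0396 nm


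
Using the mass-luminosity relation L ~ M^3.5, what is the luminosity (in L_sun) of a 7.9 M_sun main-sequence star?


L/L_sun = (M/M_sun)^3.5 = 7.9^3.5 = 1385.7817

1385.7817 L_sun


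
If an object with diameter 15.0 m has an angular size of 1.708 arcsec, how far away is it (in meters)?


D = size / theta_rad, theta_rad = 1.708 * pi/(180*3600) = 8.281e-06, D = 1.811e+06

1.811e+06 m


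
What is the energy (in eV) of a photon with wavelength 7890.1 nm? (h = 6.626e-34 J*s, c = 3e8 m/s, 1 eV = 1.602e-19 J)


E = hc/lambda = 6.626e-34 * 3e8 / 7.890e-06 = 2.519e-20 J = 0.1573 eV

0.1573 eV


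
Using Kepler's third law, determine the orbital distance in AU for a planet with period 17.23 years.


a = P^(2/3) = 17.23^(2/3) = 6.671

6.671 AU


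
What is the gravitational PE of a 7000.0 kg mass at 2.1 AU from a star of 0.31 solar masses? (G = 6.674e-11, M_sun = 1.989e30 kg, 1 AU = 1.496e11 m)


M = 0.31 * 1.989e30 kg = 6.1659e+29 kg; r = 2.1 AU * 1.496e11 m/AU = 3.1416e+11 m. U = -GM*m/r = -(6.674e-11 * 6.1659e+29 * 7000.0) / 3.1416e+11 = -9.169e+11

-9.169e+11 J


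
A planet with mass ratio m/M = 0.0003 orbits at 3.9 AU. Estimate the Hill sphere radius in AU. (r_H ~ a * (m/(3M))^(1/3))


r_H = a * (m/3M)^(1/3) = 3.9 * (0.0003/3)^(1/3) = 0.181

0.181 AU


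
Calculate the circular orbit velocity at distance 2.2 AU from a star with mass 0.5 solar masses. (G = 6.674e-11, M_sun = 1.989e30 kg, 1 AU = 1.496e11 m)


v = sqrt(GM/r) = sqrt(6.674e-11 * 9.945e+29 / 3.291e+11) = 14200.9814

14200.9814 m/s


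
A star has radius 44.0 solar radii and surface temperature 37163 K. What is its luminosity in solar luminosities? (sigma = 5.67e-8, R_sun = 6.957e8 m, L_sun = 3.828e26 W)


R = 44.0 * 6.957e8 m = 3.06108e+10 m. L = 4*pi*R^2*sigma*T^4 = 4*pi*(3.06108e+10)^2 * 5.67e-8 * 37163^4 = 1.273460105e+33 W. L/L_sun = 1.273460105e+33 / 3.828e26 = 3.327e+06

3.327e+06 L_sun


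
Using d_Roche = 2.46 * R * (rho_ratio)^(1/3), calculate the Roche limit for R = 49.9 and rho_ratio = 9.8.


d_Roche = 2.46 * 49.9 * 9.8^(1/3) = 262.6905

262.6905


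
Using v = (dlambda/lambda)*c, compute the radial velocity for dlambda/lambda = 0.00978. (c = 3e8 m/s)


v = (dlambda/lambda) * c = 0.00978 * 3e8 = 2.934e+06

2.934e+06 m/s


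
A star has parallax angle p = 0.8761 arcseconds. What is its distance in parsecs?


d = 1/p = 1/0.8761 = 1.1414

1.1414 pc


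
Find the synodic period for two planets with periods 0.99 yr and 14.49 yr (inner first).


1/P_syn = |1/P1 - 1/P2| = |1/0.99 - 1/14.49| => P_syn = 1.0626

1.0626 years


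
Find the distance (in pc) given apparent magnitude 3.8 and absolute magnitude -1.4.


d = 10^((m - M + 5)/5) = 10^((3.8 - -1.4 + 5)/5) = 109.6478

109.6478 pc


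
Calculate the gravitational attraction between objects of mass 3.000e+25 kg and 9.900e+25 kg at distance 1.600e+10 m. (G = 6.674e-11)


F = G*m1*m2/r^2 = 6.674e-11 * 3.000e+25 * 9.900e+25 / (1.600e+10)^2 = 6.674e-11 * 2.970e+51 / 2.560e+20 = 7.743e+20

7.743e+20 N


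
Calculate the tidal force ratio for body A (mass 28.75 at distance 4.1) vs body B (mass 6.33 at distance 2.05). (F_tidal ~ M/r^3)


Ratio = (M1/r1^3) / (M2/r2^3) = (28.75/4.1^3) / (6.33/2.05^3) = 0.5677

0.5677


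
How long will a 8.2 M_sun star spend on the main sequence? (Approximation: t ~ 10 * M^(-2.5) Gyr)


t = 10 * M^(-2.5) = 10 * 8.2^(-2.5) = 0.0519

0.0519 Gyr


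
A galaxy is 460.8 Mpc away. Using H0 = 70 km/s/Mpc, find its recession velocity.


v = H0 * d = 70 * 460.8 = 32256.0

32256.0 km/s


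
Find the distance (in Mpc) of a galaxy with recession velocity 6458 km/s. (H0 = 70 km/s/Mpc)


d = v / H0 = 6458 / 70 = 92.2571

92.2571 Mpc


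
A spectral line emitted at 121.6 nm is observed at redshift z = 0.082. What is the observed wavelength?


lam_obs = lam_emit * (1 + z) = 121.6 * (1 + 0.082) = 131.5712

131.5712 nm


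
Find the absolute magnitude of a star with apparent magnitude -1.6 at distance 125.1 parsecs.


M = m - 5*log10(d) + 5 = -1.6 - 5*log10(125.1) + 5 = -7.0863

-7.0863


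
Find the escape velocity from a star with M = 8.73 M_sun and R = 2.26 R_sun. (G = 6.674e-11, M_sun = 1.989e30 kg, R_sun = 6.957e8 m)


M = 8.73 * 1.989e30 kg = 1.736397e+31 kg; R = 2.26 * 6.957e8 m = 1.572282e+09 m. v_esc = sqrt(2GM/R) = sqrt(2 * 6.674e-11 * 1.736397e+31 / 1.572282e+09) = 1.214e+06

1.214e+06 m/s


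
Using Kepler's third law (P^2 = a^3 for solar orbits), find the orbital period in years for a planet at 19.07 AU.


P = a^(3/2) = 19.07^1.5 = 83.2772

83.2772 years


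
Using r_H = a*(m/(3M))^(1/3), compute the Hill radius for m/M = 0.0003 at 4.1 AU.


r_H = a * (m/3M)^(1/3) = 4.1 * (0.0003/3)^(1/3) = 0.1903

0.1903 AU
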